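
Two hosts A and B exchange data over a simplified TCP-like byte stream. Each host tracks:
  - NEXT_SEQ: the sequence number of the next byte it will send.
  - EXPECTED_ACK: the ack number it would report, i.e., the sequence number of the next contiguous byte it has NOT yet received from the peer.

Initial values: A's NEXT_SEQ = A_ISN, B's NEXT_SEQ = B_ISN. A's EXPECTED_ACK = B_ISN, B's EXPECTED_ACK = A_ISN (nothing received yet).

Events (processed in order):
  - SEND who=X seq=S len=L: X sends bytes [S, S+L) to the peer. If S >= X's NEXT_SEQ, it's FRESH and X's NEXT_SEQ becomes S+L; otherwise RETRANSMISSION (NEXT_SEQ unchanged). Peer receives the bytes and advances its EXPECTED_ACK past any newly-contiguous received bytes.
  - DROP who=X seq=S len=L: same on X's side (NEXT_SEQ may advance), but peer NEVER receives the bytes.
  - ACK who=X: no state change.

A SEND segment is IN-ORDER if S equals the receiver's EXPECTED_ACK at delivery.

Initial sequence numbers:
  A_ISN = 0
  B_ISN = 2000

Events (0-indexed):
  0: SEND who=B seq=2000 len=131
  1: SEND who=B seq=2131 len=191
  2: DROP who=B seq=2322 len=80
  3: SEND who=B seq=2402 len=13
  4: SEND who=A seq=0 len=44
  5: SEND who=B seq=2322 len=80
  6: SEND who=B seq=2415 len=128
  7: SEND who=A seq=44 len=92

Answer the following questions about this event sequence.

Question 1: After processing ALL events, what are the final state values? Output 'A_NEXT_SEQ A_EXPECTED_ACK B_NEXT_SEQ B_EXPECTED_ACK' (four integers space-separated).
Answer: 136 2543 2543 136

Derivation:
After event 0: A_seq=0 A_ack=2131 B_seq=2131 B_ack=0
After event 1: A_seq=0 A_ack=2322 B_seq=2322 B_ack=0
After event 2: A_seq=0 A_ack=2322 B_seq=2402 B_ack=0
After event 3: A_seq=0 A_ack=2322 B_seq=2415 B_ack=0
After event 4: A_seq=44 A_ack=2322 B_seq=2415 B_ack=44
After event 5: A_seq=44 A_ack=2415 B_seq=2415 B_ack=44
After event 6: A_seq=44 A_ack=2543 B_seq=2543 B_ack=44
After event 7: A_seq=136 A_ack=2543 B_seq=2543 B_ack=136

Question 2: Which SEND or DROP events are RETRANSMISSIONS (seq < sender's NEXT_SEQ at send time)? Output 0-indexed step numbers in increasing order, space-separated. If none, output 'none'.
Answer: 5

Derivation:
Step 0: SEND seq=2000 -> fresh
Step 1: SEND seq=2131 -> fresh
Step 2: DROP seq=2322 -> fresh
Step 3: SEND seq=2402 -> fresh
Step 4: SEND seq=0 -> fresh
Step 5: SEND seq=2322 -> retransmit
Step 6: SEND seq=2415 -> fresh
Step 7: SEND seq=44 -> fresh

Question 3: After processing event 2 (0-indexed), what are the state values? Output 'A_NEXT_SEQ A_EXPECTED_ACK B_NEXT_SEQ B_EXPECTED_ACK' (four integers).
After event 0: A_seq=0 A_ack=2131 B_seq=2131 B_ack=0
After event 1: A_seq=0 A_ack=2322 B_seq=2322 B_ack=0
After event 2: A_seq=0 A_ack=2322 B_seq=2402 B_ack=0

0 2322 2402 0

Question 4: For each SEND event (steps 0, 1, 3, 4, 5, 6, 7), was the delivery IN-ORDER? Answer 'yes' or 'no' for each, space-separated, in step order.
Step 0: SEND seq=2000 -> in-order
Step 1: SEND seq=2131 -> in-order
Step 3: SEND seq=2402 -> out-of-order
Step 4: SEND seq=0 -> in-order
Step 5: SEND seq=2322 -> in-order
Step 6: SEND seq=2415 -> in-order
Step 7: SEND seq=44 -> in-order

Answer: yes yes no yes yes yes yes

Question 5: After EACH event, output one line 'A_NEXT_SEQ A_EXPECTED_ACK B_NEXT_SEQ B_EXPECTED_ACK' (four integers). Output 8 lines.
0 2131 2131 0
0 2322 2322 0
0 2322 2402 0
0 2322 2415 0
44 2322 2415 44
44 2415 2415 44
44 2543 2543 44
136 2543 2543 136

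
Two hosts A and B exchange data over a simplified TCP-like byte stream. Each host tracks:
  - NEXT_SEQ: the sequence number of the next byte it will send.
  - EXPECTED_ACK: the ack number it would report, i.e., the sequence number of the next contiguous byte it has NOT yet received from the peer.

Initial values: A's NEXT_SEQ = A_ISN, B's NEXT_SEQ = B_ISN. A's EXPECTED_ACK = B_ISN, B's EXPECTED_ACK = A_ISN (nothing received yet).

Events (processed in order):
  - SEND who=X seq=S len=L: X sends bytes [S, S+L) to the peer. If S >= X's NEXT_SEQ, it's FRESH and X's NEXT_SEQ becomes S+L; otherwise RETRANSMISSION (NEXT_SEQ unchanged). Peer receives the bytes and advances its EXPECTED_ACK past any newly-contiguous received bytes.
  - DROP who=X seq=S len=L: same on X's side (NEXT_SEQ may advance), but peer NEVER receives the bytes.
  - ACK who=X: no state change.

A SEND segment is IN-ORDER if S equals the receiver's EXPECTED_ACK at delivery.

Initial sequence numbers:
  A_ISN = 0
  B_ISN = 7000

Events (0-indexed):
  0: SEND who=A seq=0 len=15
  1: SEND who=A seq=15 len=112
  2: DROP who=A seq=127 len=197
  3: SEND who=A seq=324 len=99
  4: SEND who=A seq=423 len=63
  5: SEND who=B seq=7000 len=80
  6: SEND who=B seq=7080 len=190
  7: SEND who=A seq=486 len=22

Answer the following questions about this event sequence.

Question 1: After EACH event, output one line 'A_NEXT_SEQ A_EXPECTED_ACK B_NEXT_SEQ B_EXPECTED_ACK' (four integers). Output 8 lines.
15 7000 7000 15
127 7000 7000 127
324 7000 7000 127
423 7000 7000 127
486 7000 7000 127
486 7080 7080 127
486 7270 7270 127
508 7270 7270 127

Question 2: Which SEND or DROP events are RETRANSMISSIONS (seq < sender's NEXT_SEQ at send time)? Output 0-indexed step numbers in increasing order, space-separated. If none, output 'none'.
Answer: none

Derivation:
Step 0: SEND seq=0 -> fresh
Step 1: SEND seq=15 -> fresh
Step 2: DROP seq=127 -> fresh
Step 3: SEND seq=324 -> fresh
Step 4: SEND seq=423 -> fresh
Step 5: SEND seq=7000 -> fresh
Step 6: SEND seq=7080 -> fresh
Step 7: SEND seq=486 -> fresh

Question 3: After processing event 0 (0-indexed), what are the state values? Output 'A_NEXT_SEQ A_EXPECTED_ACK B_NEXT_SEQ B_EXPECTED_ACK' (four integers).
After event 0: A_seq=15 A_ack=7000 B_seq=7000 B_ack=15

15 7000 7000 15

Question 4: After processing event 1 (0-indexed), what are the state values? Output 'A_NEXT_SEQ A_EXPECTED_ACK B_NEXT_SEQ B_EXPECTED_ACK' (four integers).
After event 0: A_seq=15 A_ack=7000 B_seq=7000 B_ack=15
After event 1: A_seq=127 A_ack=7000 B_seq=7000 B_ack=127

127 7000 7000 127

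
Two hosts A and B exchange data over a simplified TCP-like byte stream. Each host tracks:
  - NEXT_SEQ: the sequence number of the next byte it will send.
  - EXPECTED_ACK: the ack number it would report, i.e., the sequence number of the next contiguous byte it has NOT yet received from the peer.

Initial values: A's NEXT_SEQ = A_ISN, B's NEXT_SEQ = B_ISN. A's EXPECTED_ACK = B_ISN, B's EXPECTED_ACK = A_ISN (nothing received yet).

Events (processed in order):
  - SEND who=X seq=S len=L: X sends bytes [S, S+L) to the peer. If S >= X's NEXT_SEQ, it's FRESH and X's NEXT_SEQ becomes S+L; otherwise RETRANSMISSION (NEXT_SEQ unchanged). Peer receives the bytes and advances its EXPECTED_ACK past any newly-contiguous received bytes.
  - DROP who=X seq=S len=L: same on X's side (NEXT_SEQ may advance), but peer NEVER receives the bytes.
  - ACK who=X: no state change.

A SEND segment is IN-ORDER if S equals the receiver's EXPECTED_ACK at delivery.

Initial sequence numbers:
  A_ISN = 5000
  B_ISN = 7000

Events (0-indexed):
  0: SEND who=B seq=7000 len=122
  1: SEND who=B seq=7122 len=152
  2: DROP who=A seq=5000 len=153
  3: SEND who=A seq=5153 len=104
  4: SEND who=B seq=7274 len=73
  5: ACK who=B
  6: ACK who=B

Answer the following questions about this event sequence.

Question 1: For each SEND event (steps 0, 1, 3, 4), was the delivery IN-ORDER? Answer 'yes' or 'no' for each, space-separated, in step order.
Answer: yes yes no yes

Derivation:
Step 0: SEND seq=7000 -> in-order
Step 1: SEND seq=7122 -> in-order
Step 3: SEND seq=5153 -> out-of-order
Step 4: SEND seq=7274 -> in-order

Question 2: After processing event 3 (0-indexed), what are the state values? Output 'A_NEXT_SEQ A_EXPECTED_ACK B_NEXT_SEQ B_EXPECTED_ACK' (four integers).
After event 0: A_seq=5000 A_ack=7122 B_seq=7122 B_ack=5000
After event 1: A_seq=5000 A_ack=7274 B_seq=7274 B_ack=5000
After event 2: A_seq=5153 A_ack=7274 B_seq=7274 B_ack=5000
After event 3: A_seq=5257 A_ack=7274 B_seq=7274 B_ack=5000

5257 7274 7274 5000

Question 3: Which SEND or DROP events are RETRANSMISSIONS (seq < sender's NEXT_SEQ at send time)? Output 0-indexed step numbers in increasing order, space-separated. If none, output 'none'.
Answer: none

Derivation:
Step 0: SEND seq=7000 -> fresh
Step 1: SEND seq=7122 -> fresh
Step 2: DROP seq=5000 -> fresh
Step 3: SEND seq=5153 -> fresh
Step 4: SEND seq=7274 -> fresh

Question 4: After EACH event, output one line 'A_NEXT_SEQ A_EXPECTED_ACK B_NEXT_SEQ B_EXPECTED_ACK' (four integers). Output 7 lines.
5000 7122 7122 5000
5000 7274 7274 5000
5153 7274 7274 5000
5257 7274 7274 5000
5257 7347 7347 5000
5257 7347 7347 5000
5257 7347 7347 5000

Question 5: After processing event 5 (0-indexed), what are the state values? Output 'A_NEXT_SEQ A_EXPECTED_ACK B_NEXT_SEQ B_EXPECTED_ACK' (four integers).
After event 0: A_seq=5000 A_ack=7122 B_seq=7122 B_ack=5000
After event 1: A_seq=5000 A_ack=7274 B_seq=7274 B_ack=5000
After event 2: A_seq=5153 A_ack=7274 B_seq=7274 B_ack=5000
After event 3: A_seq=5257 A_ack=7274 B_seq=7274 B_ack=5000
After event 4: A_seq=5257 A_ack=7347 B_seq=7347 B_ack=5000
After event 5: A_seq=5257 A_ack=7347 B_seq=7347 B_ack=5000

5257 7347 7347 5000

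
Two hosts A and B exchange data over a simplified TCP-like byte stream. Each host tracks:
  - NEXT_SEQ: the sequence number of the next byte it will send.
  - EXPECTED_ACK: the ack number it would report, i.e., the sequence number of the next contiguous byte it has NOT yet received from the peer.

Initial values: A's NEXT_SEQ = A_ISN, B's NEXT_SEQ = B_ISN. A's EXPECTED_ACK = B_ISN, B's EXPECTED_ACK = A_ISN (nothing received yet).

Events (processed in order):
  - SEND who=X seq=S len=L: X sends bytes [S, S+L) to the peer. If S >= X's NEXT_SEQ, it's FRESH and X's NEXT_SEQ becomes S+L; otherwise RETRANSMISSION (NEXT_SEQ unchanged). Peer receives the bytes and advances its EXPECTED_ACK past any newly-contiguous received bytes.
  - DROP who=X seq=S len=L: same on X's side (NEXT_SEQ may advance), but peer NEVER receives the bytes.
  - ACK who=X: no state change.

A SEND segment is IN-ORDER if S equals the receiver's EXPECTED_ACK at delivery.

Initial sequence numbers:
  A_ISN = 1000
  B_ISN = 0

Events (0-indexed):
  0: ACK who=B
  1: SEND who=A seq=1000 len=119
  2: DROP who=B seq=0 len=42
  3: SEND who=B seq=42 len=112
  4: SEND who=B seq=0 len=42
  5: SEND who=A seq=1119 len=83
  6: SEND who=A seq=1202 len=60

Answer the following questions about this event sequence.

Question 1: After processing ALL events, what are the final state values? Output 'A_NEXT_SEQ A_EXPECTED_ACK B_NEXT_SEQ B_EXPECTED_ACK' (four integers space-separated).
After event 0: A_seq=1000 A_ack=0 B_seq=0 B_ack=1000
After event 1: A_seq=1119 A_ack=0 B_seq=0 B_ack=1119
After event 2: A_seq=1119 A_ack=0 B_seq=42 B_ack=1119
After event 3: A_seq=1119 A_ack=0 B_seq=154 B_ack=1119
After event 4: A_seq=1119 A_ack=154 B_seq=154 B_ack=1119
After event 5: A_seq=1202 A_ack=154 B_seq=154 B_ack=1202
After event 6: A_seq=1262 A_ack=154 B_seq=154 B_ack=1262

Answer: 1262 154 154 1262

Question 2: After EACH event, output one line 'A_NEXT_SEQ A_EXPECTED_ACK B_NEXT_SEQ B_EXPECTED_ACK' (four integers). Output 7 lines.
1000 0 0 1000
1119 0 0 1119
1119 0 42 1119
1119 0 154 1119
1119 154 154 1119
1202 154 154 1202
1262 154 154 1262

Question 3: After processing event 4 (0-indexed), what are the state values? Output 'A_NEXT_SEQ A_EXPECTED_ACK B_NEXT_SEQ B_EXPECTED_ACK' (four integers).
After event 0: A_seq=1000 A_ack=0 B_seq=0 B_ack=1000
After event 1: A_seq=1119 A_ack=0 B_seq=0 B_ack=1119
After event 2: A_seq=1119 A_ack=0 B_seq=42 B_ack=1119
After event 3: A_seq=1119 A_ack=0 B_seq=154 B_ack=1119
After event 4: A_seq=1119 A_ack=154 B_seq=154 B_ack=1119

1119 154 154 1119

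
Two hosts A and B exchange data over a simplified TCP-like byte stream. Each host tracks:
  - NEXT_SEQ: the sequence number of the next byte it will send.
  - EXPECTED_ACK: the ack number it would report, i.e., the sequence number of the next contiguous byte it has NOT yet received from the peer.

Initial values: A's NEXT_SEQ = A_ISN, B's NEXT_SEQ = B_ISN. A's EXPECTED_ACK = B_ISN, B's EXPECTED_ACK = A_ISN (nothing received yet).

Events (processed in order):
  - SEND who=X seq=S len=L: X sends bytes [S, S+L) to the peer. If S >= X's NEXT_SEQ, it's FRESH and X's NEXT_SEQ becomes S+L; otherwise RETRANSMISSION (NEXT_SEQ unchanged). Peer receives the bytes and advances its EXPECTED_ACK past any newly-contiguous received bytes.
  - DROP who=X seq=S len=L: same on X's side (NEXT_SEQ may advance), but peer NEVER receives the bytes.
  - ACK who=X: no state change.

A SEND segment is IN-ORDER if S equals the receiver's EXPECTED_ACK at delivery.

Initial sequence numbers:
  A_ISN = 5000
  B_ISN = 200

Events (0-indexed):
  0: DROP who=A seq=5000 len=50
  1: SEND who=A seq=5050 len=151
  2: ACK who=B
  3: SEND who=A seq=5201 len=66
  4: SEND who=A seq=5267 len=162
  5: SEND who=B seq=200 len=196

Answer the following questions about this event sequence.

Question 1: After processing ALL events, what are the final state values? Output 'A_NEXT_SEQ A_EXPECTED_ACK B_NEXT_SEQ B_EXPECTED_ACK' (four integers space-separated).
After event 0: A_seq=5050 A_ack=200 B_seq=200 B_ack=5000
After event 1: A_seq=5201 A_ack=200 B_seq=200 B_ack=5000
After event 2: A_seq=5201 A_ack=200 B_seq=200 B_ack=5000
After event 3: A_seq=5267 A_ack=200 B_seq=200 B_ack=5000
After event 4: A_seq=5429 A_ack=200 B_seq=200 B_ack=5000
After event 5: A_seq=5429 A_ack=396 B_seq=396 B_ack=5000

Answer: 5429 396 396 5000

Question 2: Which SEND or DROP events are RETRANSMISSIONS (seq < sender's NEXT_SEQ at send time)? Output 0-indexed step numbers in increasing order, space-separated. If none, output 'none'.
Answer: none

Derivation:
Step 0: DROP seq=5000 -> fresh
Step 1: SEND seq=5050 -> fresh
Step 3: SEND seq=5201 -> fresh
Step 4: SEND seq=5267 -> fresh
Step 5: SEND seq=200 -> fresh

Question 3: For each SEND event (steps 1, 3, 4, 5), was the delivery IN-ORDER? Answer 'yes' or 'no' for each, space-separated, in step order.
Answer: no no no yes

Derivation:
Step 1: SEND seq=5050 -> out-of-order
Step 3: SEND seq=5201 -> out-of-order
Step 4: SEND seq=5267 -> out-of-order
Step 5: SEND seq=200 -> in-order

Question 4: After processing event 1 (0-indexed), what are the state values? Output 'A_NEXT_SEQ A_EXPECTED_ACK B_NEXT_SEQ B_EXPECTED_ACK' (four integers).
After event 0: A_seq=5050 A_ack=200 B_seq=200 B_ack=5000
After event 1: A_seq=5201 A_ack=200 B_seq=200 B_ack=5000

5201 200 200 5000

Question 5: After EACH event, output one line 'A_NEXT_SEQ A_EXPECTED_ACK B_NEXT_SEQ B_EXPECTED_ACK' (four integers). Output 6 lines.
5050 200 200 5000
5201 200 200 5000
5201 200 200 5000
5267 200 200 5000
5429 200 200 5000
5429 396 396 5000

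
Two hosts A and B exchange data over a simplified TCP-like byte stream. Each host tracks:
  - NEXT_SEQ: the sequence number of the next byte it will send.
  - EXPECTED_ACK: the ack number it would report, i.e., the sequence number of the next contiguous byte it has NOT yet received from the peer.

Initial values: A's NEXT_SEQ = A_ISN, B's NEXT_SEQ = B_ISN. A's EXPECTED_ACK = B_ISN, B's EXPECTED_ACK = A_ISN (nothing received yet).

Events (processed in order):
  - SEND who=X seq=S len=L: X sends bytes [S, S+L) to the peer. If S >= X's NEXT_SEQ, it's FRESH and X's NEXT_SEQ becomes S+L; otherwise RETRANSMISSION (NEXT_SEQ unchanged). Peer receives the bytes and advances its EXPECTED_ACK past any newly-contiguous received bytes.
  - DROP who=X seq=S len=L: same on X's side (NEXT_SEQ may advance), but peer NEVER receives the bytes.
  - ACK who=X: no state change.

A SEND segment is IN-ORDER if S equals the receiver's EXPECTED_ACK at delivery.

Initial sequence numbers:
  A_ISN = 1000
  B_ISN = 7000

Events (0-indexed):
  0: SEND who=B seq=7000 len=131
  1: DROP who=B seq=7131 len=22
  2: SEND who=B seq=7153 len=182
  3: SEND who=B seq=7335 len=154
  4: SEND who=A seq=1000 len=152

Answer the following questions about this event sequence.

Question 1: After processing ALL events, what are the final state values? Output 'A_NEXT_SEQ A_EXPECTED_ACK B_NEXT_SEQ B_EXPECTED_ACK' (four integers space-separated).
Answer: 1152 7131 7489 1152

Derivation:
After event 0: A_seq=1000 A_ack=7131 B_seq=7131 B_ack=1000
After event 1: A_seq=1000 A_ack=7131 B_seq=7153 B_ack=1000
After event 2: A_seq=1000 A_ack=7131 B_seq=7335 B_ack=1000
After event 3: A_seq=1000 A_ack=7131 B_seq=7489 B_ack=1000
After event 4: A_seq=1152 A_ack=7131 B_seq=7489 B_ack=1152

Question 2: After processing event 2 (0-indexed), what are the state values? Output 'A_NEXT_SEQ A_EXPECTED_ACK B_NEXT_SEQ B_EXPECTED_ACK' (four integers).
After event 0: A_seq=1000 A_ack=7131 B_seq=7131 B_ack=1000
After event 1: A_seq=1000 A_ack=7131 B_seq=7153 B_ack=1000
After event 2: A_seq=1000 A_ack=7131 B_seq=7335 B_ack=1000

1000 7131 7335 1000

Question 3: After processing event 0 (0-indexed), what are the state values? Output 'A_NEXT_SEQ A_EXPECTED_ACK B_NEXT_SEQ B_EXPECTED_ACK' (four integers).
After event 0: A_seq=1000 A_ack=7131 B_seq=7131 B_ack=1000

1000 7131 7131 1000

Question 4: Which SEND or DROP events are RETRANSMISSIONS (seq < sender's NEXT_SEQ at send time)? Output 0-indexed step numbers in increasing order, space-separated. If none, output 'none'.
Answer: none

Derivation:
Step 0: SEND seq=7000 -> fresh
Step 1: DROP seq=7131 -> fresh
Step 2: SEND seq=7153 -> fresh
Step 3: SEND seq=7335 -> fresh
Step 4: SEND seq=1000 -> fresh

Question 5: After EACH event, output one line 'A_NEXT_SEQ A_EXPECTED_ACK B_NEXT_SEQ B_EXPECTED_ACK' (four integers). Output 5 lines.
1000 7131 7131 1000
1000 7131 7153 1000
1000 7131 7335 1000
1000 7131 7489 1000
1152 7131 7489 1152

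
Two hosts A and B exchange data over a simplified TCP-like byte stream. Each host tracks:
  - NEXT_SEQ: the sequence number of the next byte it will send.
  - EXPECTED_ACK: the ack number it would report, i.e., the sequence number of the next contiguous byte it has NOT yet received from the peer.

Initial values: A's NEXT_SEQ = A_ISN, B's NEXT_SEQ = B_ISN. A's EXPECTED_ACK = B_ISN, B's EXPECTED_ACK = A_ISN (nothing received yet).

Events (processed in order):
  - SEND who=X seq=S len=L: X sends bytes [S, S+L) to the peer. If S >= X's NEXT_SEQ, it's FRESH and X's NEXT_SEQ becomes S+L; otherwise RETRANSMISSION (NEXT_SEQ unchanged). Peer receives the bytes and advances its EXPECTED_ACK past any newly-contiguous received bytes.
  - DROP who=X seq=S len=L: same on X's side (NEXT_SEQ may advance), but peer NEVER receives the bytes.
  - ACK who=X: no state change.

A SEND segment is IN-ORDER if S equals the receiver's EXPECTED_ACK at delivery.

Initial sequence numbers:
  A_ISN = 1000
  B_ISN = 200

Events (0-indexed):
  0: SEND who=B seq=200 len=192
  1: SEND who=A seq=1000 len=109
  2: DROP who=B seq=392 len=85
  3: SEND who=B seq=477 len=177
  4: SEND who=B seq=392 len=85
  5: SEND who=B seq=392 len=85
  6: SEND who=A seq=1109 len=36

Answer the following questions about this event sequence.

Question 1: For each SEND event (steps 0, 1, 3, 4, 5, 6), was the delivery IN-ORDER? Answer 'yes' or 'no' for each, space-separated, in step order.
Step 0: SEND seq=200 -> in-order
Step 1: SEND seq=1000 -> in-order
Step 3: SEND seq=477 -> out-of-order
Step 4: SEND seq=392 -> in-order
Step 5: SEND seq=392 -> out-of-order
Step 6: SEND seq=1109 -> in-order

Answer: yes yes no yes no yes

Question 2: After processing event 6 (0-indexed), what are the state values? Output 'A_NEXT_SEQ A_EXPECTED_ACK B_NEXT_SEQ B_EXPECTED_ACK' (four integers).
After event 0: A_seq=1000 A_ack=392 B_seq=392 B_ack=1000
After event 1: A_seq=1109 A_ack=392 B_seq=392 B_ack=1109
After event 2: A_seq=1109 A_ack=392 B_seq=477 B_ack=1109
After event 3: A_seq=1109 A_ack=392 B_seq=654 B_ack=1109
After event 4: A_seq=1109 A_ack=654 B_seq=654 B_ack=1109
After event 5: A_seq=1109 A_ack=654 B_seq=654 B_ack=1109
After event 6: A_seq=1145 A_ack=654 B_seq=654 B_ack=1145

1145 654 654 1145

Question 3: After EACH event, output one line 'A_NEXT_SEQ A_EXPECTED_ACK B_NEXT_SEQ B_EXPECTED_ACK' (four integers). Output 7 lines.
1000 392 392 1000
1109 392 392 1109
1109 392 477 1109
1109 392 654 1109
1109 654 654 1109
1109 654 654 1109
1145 654 654 1145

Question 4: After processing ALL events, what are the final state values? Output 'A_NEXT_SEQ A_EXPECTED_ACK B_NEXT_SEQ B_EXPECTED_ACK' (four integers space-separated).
Answer: 1145 654 654 1145

Derivation:
After event 0: A_seq=1000 A_ack=392 B_seq=392 B_ack=1000
After event 1: A_seq=1109 A_ack=392 B_seq=392 B_ack=1109
After event 2: A_seq=1109 A_ack=392 B_seq=477 B_ack=1109
After event 3: A_seq=1109 A_ack=392 B_seq=654 B_ack=1109
After event 4: A_seq=1109 A_ack=654 B_seq=654 B_ack=1109
After event 5: A_seq=1109 A_ack=654 B_seq=654 B_ack=1109
After event 6: A_seq=1145 A_ack=654 B_seq=654 B_ack=1145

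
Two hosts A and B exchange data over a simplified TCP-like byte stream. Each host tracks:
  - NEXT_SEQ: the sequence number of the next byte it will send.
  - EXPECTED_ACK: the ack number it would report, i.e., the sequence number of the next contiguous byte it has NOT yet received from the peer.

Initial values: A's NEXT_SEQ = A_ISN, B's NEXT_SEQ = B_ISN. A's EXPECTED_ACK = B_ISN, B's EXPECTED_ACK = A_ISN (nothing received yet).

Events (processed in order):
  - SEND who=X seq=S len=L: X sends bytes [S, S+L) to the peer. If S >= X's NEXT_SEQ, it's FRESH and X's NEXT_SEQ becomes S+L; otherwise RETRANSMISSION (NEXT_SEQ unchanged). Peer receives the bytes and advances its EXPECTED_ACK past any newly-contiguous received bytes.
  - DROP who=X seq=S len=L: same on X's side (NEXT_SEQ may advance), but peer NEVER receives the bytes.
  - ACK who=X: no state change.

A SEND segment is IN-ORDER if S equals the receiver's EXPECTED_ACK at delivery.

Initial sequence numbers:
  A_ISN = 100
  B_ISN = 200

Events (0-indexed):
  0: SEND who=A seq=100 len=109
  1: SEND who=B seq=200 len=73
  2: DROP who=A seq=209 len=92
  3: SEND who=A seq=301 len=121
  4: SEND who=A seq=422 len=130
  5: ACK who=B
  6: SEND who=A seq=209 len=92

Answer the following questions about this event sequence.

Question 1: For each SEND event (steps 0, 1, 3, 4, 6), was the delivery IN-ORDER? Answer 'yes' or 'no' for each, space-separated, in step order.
Step 0: SEND seq=100 -> in-order
Step 1: SEND seq=200 -> in-order
Step 3: SEND seq=301 -> out-of-order
Step 4: SEND seq=422 -> out-of-order
Step 6: SEND seq=209 -> in-order

Answer: yes yes no no yes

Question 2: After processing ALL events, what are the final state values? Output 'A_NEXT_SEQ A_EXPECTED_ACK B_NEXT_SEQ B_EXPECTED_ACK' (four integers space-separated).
Answer: 552 273 273 552

Derivation:
After event 0: A_seq=209 A_ack=200 B_seq=200 B_ack=209
After event 1: A_seq=209 A_ack=273 B_seq=273 B_ack=209
After event 2: A_seq=301 A_ack=273 B_seq=273 B_ack=209
After event 3: A_seq=422 A_ack=273 B_seq=273 B_ack=209
After event 4: A_seq=552 A_ack=273 B_seq=273 B_ack=209
After event 5: A_seq=552 A_ack=273 B_seq=273 B_ack=209
After event 6: A_seq=552 A_ack=273 B_seq=273 B_ack=552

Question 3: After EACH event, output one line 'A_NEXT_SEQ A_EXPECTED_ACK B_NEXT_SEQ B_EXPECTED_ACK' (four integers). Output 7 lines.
209 200 200 209
209 273 273 209
301 273 273 209
422 273 273 209
552 273 273 209
552 273 273 209
552 273 273 552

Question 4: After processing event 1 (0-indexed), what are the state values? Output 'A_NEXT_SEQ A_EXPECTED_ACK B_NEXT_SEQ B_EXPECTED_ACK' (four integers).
After event 0: A_seq=209 A_ack=200 B_seq=200 B_ack=209
After event 1: A_seq=209 A_ack=273 B_seq=273 B_ack=209

209 273 273 209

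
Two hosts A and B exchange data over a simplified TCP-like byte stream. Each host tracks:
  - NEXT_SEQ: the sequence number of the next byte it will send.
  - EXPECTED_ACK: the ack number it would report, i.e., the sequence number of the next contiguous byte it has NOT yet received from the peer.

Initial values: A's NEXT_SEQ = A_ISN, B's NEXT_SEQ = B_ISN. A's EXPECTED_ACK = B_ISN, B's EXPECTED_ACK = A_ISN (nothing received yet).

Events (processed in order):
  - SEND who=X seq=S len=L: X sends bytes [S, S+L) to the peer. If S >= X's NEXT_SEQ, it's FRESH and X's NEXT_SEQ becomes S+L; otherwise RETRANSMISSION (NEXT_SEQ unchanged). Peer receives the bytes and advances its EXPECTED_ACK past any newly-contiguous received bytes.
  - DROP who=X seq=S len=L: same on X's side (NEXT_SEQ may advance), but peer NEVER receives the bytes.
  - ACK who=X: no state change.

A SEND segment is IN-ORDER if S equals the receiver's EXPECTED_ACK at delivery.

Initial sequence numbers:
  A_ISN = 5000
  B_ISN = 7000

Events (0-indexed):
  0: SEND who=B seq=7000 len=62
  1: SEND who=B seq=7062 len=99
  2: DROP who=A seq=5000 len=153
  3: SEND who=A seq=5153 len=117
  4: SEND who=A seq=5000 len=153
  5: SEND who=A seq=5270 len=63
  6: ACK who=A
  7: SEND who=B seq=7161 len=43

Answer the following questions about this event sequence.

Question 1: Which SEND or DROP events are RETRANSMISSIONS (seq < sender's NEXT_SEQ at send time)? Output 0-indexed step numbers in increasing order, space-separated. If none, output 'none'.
Answer: 4

Derivation:
Step 0: SEND seq=7000 -> fresh
Step 1: SEND seq=7062 -> fresh
Step 2: DROP seq=5000 -> fresh
Step 3: SEND seq=5153 -> fresh
Step 4: SEND seq=5000 -> retransmit
Step 5: SEND seq=5270 -> fresh
Step 7: SEND seq=7161 -> fresh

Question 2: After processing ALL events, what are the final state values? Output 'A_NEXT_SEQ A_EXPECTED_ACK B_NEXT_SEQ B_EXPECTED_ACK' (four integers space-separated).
Answer: 5333 7204 7204 5333

Derivation:
After event 0: A_seq=5000 A_ack=7062 B_seq=7062 B_ack=5000
After event 1: A_seq=5000 A_ack=7161 B_seq=7161 B_ack=5000
After event 2: A_seq=5153 A_ack=7161 B_seq=7161 B_ack=5000
After event 3: A_seq=5270 A_ack=7161 B_seq=7161 B_ack=5000
After event 4: A_seq=5270 A_ack=7161 B_seq=7161 B_ack=5270
After event 5: A_seq=5333 A_ack=7161 B_seq=7161 B_ack=5333
After event 6: A_seq=5333 A_ack=7161 B_seq=7161 B_ack=5333
After event 7: A_seq=5333 A_ack=7204 B_seq=7204 B_ack=5333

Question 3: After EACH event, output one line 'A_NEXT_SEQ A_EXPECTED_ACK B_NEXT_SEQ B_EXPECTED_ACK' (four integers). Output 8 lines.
5000 7062 7062 5000
5000 7161 7161 5000
5153 7161 7161 5000
5270 7161 7161 5000
5270 7161 7161 5270
5333 7161 7161 5333
5333 7161 7161 5333
5333 7204 7204 5333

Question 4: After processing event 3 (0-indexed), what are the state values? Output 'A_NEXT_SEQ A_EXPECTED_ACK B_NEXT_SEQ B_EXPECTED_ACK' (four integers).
After event 0: A_seq=5000 A_ack=7062 B_seq=7062 B_ack=5000
After event 1: A_seq=5000 A_ack=7161 B_seq=7161 B_ack=5000
After event 2: A_seq=5153 A_ack=7161 B_seq=7161 B_ack=5000
After event 3: A_seq=5270 A_ack=7161 B_seq=7161 B_ack=5000

5270 7161 7161 5000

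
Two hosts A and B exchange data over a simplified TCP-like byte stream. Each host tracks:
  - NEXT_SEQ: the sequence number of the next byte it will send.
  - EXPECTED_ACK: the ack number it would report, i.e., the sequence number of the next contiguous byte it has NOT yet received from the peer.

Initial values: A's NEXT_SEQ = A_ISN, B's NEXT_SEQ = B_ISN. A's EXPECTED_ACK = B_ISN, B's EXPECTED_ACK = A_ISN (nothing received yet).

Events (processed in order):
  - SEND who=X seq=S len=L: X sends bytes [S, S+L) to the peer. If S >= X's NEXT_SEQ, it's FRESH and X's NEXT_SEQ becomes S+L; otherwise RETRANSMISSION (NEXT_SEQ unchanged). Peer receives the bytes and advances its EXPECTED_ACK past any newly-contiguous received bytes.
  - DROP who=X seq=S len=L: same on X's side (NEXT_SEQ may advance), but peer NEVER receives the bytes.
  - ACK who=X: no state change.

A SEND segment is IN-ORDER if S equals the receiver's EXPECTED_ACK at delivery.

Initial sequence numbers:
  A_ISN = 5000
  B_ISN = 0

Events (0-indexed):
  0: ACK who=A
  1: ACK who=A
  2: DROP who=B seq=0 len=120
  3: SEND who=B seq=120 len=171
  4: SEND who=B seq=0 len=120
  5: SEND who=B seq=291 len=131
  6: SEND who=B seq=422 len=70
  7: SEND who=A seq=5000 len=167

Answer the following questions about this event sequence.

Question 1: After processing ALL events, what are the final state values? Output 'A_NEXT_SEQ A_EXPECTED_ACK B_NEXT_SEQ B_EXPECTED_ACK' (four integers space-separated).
After event 0: A_seq=5000 A_ack=0 B_seq=0 B_ack=5000
After event 1: A_seq=5000 A_ack=0 B_seq=0 B_ack=5000
After event 2: A_seq=5000 A_ack=0 B_seq=120 B_ack=5000
After event 3: A_seq=5000 A_ack=0 B_seq=291 B_ack=5000
After event 4: A_seq=5000 A_ack=291 B_seq=291 B_ack=5000
After event 5: A_seq=5000 A_ack=422 B_seq=422 B_ack=5000
After event 6: A_seq=5000 A_ack=492 B_seq=492 B_ack=5000
After event 7: A_seq=5167 A_ack=492 B_seq=492 B_ack=5167

Answer: 5167 492 492 5167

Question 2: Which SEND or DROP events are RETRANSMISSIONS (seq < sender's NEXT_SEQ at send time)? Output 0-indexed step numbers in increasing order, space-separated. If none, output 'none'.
Answer: 4

Derivation:
Step 2: DROP seq=0 -> fresh
Step 3: SEND seq=120 -> fresh
Step 4: SEND seq=0 -> retransmit
Step 5: SEND seq=291 -> fresh
Step 6: SEND seq=422 -> fresh
Step 7: SEND seq=5000 -> fresh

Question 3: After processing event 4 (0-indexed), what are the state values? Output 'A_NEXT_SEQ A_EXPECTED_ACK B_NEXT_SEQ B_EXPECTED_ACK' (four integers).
After event 0: A_seq=5000 A_ack=0 B_seq=0 B_ack=5000
After event 1: A_seq=5000 A_ack=0 B_seq=0 B_ack=5000
After event 2: A_seq=5000 A_ack=0 B_seq=120 B_ack=5000
After event 3: A_seq=5000 A_ack=0 B_seq=291 B_ack=5000
After event 4: A_seq=5000 A_ack=291 B_seq=291 B_ack=5000

5000 291 291 5000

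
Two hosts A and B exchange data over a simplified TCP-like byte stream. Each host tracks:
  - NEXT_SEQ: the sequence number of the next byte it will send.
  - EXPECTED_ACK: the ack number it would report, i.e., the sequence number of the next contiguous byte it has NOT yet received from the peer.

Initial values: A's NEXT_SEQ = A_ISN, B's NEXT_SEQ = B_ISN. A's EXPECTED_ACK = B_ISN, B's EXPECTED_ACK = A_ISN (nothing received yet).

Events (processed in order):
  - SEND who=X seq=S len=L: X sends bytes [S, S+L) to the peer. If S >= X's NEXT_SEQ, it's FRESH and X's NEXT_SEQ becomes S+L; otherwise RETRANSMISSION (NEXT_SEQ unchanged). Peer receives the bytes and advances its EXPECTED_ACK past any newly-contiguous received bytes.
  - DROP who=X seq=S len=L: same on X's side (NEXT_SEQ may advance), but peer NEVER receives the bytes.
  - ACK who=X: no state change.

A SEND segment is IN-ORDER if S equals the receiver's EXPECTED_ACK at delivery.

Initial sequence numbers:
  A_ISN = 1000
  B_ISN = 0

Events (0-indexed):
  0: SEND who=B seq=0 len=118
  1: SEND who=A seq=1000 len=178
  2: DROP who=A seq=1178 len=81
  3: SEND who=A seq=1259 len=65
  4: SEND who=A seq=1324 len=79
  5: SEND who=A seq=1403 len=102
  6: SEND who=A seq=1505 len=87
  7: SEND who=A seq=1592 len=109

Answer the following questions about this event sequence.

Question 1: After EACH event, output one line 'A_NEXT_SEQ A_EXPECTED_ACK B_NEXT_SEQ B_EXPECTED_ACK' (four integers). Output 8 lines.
1000 118 118 1000
1178 118 118 1178
1259 118 118 1178
1324 118 118 1178
1403 118 118 1178
1505 118 118 1178
1592 118 118 1178
1701 118 118 1178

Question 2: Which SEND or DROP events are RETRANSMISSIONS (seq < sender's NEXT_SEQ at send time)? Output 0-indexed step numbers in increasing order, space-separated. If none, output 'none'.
Answer: none

Derivation:
Step 0: SEND seq=0 -> fresh
Step 1: SEND seq=1000 -> fresh
Step 2: DROP seq=1178 -> fresh
Step 3: SEND seq=1259 -> fresh
Step 4: SEND seq=1324 -> fresh
Step 5: SEND seq=1403 -> fresh
Step 6: SEND seq=1505 -> fresh
Step 7: SEND seq=1592 -> fresh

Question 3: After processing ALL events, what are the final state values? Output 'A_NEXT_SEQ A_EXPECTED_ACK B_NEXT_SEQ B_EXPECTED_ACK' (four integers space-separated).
After event 0: A_seq=1000 A_ack=118 B_seq=118 B_ack=1000
After event 1: A_seq=1178 A_ack=118 B_seq=118 B_ack=1178
After event 2: A_seq=1259 A_ack=118 B_seq=118 B_ack=1178
After event 3: A_seq=1324 A_ack=118 B_seq=118 B_ack=1178
After event 4: A_seq=1403 A_ack=118 B_seq=118 B_ack=1178
After event 5: A_seq=1505 A_ack=118 B_seq=118 B_ack=1178
After event 6: A_seq=1592 A_ack=118 B_seq=118 B_ack=1178
After event 7: A_seq=1701 A_ack=118 B_seq=118 B_ack=1178

Answer: 1701 118 118 1178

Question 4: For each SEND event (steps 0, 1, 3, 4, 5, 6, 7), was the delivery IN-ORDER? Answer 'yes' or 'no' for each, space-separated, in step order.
Answer: yes yes no no no no no

Derivation:
Step 0: SEND seq=0 -> in-order
Step 1: SEND seq=1000 -> in-order
Step 3: SEND seq=1259 -> out-of-order
Step 4: SEND seq=1324 -> out-of-order
Step 5: SEND seq=1403 -> out-of-order
Step 6: SEND seq=1505 -> out-of-order
Step 7: SEND seq=1592 -> out-of-order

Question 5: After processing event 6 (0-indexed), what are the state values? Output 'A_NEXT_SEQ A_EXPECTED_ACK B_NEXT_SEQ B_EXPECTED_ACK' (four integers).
After event 0: A_seq=1000 A_ack=118 B_seq=118 B_ack=1000
After event 1: A_seq=1178 A_ack=118 B_seq=118 B_ack=1178
After event 2: A_seq=1259 A_ack=118 B_seq=118 B_ack=1178
After event 3: A_seq=1324 A_ack=118 B_seq=118 B_ack=1178
After event 4: A_seq=1403 A_ack=118 B_seq=118 B_ack=1178
After event 5: A_seq=1505 A_ack=118 B_seq=118 B_ack=1178
After event 6: A_seq=1592 A_ack=118 B_seq=118 B_ack=1178

1592 118 118 1178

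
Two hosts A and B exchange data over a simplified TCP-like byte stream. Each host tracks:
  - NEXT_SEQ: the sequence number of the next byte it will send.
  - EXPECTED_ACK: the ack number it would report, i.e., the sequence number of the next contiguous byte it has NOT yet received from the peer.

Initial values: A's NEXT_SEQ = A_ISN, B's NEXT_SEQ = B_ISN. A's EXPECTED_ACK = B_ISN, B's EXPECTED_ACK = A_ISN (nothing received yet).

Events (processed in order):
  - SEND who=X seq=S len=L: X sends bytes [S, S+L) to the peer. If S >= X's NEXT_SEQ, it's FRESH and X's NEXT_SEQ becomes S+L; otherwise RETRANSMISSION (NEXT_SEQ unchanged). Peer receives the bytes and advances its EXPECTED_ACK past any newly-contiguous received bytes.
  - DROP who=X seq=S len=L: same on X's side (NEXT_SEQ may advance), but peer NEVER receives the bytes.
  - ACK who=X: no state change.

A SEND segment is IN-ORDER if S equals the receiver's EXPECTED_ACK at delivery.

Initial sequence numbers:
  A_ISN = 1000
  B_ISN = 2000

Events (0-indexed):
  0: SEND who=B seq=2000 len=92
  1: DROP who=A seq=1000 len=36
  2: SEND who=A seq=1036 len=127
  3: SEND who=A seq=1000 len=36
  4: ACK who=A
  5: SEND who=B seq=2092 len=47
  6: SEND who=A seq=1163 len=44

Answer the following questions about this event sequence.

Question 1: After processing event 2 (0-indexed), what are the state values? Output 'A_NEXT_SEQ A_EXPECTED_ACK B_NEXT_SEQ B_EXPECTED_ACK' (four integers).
After event 0: A_seq=1000 A_ack=2092 B_seq=2092 B_ack=1000
After event 1: A_seq=1036 A_ack=2092 B_seq=2092 B_ack=1000
After event 2: A_seq=1163 A_ack=2092 B_seq=2092 B_ack=1000

1163 2092 2092 1000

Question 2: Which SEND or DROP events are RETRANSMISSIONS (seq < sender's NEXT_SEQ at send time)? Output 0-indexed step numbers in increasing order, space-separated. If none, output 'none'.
Answer: 3

Derivation:
Step 0: SEND seq=2000 -> fresh
Step 1: DROP seq=1000 -> fresh
Step 2: SEND seq=1036 -> fresh
Step 3: SEND seq=1000 -> retransmit
Step 5: SEND seq=2092 -> fresh
Step 6: SEND seq=1163 -> fresh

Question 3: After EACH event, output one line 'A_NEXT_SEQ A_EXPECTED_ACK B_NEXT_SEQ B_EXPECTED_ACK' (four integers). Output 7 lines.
1000 2092 2092 1000
1036 2092 2092 1000
1163 2092 2092 1000
1163 2092 2092 1163
1163 2092 2092 1163
1163 2139 2139 1163
1207 2139 2139 1207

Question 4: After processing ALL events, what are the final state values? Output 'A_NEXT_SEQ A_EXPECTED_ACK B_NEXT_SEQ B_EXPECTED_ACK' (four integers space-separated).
After event 0: A_seq=1000 A_ack=2092 B_seq=2092 B_ack=1000
After event 1: A_seq=1036 A_ack=2092 B_seq=2092 B_ack=1000
After event 2: A_seq=1163 A_ack=2092 B_seq=2092 B_ack=1000
After event 3: A_seq=1163 A_ack=2092 B_seq=2092 B_ack=1163
After event 4: A_seq=1163 A_ack=2092 B_seq=2092 B_ack=1163
After event 5: A_seq=1163 A_ack=2139 B_seq=2139 B_ack=1163
After event 6: A_seq=1207 A_ack=2139 B_seq=2139 B_ack=1207

Answer: 1207 2139 2139 1207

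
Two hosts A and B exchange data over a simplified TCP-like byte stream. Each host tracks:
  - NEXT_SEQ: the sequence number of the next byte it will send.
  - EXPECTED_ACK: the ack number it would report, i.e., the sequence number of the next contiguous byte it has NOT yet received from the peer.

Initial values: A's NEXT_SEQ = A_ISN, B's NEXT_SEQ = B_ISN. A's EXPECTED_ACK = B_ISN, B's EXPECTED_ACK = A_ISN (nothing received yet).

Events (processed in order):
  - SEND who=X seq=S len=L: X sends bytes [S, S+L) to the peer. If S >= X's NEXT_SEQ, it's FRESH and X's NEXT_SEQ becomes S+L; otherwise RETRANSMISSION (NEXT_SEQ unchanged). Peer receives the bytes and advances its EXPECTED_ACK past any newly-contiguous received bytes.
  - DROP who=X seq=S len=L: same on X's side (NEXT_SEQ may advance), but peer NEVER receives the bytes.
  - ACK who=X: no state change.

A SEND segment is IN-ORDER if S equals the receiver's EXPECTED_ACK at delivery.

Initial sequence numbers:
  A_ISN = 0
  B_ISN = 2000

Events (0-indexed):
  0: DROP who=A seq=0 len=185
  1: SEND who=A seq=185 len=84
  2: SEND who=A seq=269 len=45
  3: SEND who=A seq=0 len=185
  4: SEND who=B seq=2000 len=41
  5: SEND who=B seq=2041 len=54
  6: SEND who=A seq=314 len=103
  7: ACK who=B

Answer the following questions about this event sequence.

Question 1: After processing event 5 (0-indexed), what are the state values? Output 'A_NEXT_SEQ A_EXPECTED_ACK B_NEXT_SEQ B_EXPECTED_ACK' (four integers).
After event 0: A_seq=185 A_ack=2000 B_seq=2000 B_ack=0
After event 1: A_seq=269 A_ack=2000 B_seq=2000 B_ack=0
After event 2: A_seq=314 A_ack=2000 B_seq=2000 B_ack=0
After event 3: A_seq=314 A_ack=2000 B_seq=2000 B_ack=314
After event 4: A_seq=314 A_ack=2041 B_seq=2041 B_ack=314
After event 5: A_seq=314 A_ack=2095 B_seq=2095 B_ack=314

314 2095 2095 314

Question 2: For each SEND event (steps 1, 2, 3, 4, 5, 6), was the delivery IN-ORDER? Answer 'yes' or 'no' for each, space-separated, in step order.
Step 1: SEND seq=185 -> out-of-order
Step 2: SEND seq=269 -> out-of-order
Step 3: SEND seq=0 -> in-order
Step 4: SEND seq=2000 -> in-order
Step 5: SEND seq=2041 -> in-order
Step 6: SEND seq=314 -> in-order

Answer: no no yes yes yes yes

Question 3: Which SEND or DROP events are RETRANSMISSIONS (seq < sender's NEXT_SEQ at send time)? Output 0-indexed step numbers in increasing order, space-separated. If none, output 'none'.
Answer: 3

Derivation:
Step 0: DROP seq=0 -> fresh
Step 1: SEND seq=185 -> fresh
Step 2: SEND seq=269 -> fresh
Step 3: SEND seq=0 -> retransmit
Step 4: SEND seq=2000 -> fresh
Step 5: SEND seq=2041 -> fresh
Step 6: SEND seq=314 -> fresh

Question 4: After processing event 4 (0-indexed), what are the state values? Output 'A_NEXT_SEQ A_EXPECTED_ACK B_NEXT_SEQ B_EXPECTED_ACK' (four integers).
After event 0: A_seq=185 A_ack=2000 B_seq=2000 B_ack=0
After event 1: A_seq=269 A_ack=2000 B_seq=2000 B_ack=0
After event 2: A_seq=314 A_ack=2000 B_seq=2000 B_ack=0
After event 3: A_seq=314 A_ack=2000 B_seq=2000 B_ack=314
After event 4: A_seq=314 A_ack=2041 B_seq=2041 B_ack=314

314 2041 2041 314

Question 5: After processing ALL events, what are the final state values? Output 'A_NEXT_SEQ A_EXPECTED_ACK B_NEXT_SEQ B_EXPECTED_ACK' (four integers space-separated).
After event 0: A_seq=185 A_ack=2000 B_seq=2000 B_ack=0
After event 1: A_seq=269 A_ack=2000 B_seq=2000 B_ack=0
After event 2: A_seq=314 A_ack=2000 B_seq=2000 B_ack=0
After event 3: A_seq=314 A_ack=2000 B_seq=2000 B_ack=314
After event 4: A_seq=314 A_ack=2041 B_seq=2041 B_ack=314
After event 5: A_seq=314 A_ack=2095 B_seq=2095 B_ack=314
After event 6: A_seq=417 A_ack=2095 B_seq=2095 B_ack=417
After event 7: A_seq=417 A_ack=2095 B_seq=2095 B_ack=417

Answer: 417 2095 2095 417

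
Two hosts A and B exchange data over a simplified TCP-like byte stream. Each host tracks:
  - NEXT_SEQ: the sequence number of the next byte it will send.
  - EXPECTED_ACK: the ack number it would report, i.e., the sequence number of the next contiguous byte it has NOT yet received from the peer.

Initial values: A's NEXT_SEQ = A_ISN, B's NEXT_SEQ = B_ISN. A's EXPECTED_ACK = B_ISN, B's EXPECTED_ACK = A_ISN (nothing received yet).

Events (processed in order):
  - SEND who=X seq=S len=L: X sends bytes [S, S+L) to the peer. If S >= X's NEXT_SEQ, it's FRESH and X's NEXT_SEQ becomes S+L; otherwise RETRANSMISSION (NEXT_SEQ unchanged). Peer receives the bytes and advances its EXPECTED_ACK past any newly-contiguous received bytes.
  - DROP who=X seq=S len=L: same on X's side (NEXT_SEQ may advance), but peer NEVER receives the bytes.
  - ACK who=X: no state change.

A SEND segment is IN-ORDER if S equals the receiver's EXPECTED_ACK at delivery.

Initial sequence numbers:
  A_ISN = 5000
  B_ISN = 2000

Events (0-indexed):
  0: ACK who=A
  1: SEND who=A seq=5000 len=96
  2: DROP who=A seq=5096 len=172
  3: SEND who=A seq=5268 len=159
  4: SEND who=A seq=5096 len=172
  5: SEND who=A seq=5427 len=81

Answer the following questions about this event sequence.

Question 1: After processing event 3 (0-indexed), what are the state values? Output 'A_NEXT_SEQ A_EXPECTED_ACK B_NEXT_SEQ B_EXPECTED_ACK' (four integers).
After event 0: A_seq=5000 A_ack=2000 B_seq=2000 B_ack=5000
After event 1: A_seq=5096 A_ack=2000 B_seq=2000 B_ack=5096
After event 2: A_seq=5268 A_ack=2000 B_seq=2000 B_ack=5096
After event 3: A_seq=5427 A_ack=2000 B_seq=2000 B_ack=5096

5427 2000 2000 5096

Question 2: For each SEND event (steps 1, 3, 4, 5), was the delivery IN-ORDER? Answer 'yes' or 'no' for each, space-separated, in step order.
Answer: yes no yes yes

Derivation:
Step 1: SEND seq=5000 -> in-order
Step 3: SEND seq=5268 -> out-of-order
Step 4: SEND seq=5096 -> in-order
Step 5: SEND seq=5427 -> in-order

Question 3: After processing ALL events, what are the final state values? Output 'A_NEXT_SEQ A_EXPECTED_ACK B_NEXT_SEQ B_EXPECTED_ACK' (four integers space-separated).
Answer: 5508 2000 2000 5508

Derivation:
After event 0: A_seq=5000 A_ack=2000 B_seq=2000 B_ack=5000
After event 1: A_seq=5096 A_ack=2000 B_seq=2000 B_ack=5096
After event 2: A_seq=5268 A_ack=2000 B_seq=2000 B_ack=5096
After event 3: A_seq=5427 A_ack=2000 B_seq=2000 B_ack=5096
After event 4: A_seq=5427 A_ack=2000 B_seq=2000 B_ack=5427
After event 5: A_seq=5508 A_ack=2000 B_seq=2000 B_ack=5508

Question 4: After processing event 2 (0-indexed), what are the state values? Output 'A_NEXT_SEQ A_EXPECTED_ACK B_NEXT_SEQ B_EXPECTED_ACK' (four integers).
After event 0: A_seq=5000 A_ack=2000 B_seq=2000 B_ack=5000
After event 1: A_seq=5096 A_ack=2000 B_seq=2000 B_ack=5096
After event 2: A_seq=5268 A_ack=2000 B_seq=2000 B_ack=5096

5268 2000 2000 5096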